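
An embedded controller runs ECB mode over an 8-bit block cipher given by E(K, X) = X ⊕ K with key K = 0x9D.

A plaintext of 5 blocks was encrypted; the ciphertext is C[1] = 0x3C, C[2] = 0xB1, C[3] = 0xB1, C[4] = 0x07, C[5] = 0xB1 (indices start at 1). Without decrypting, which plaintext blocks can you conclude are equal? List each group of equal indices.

ECB encrypts each block independently with the same key, so equal ciphertext blocks imply equal plaintext blocks.
C[2] = C[3] = C[5] = 0xB1, so P[2] = P[3] = P[5].

P[2] = P[3] = P[5]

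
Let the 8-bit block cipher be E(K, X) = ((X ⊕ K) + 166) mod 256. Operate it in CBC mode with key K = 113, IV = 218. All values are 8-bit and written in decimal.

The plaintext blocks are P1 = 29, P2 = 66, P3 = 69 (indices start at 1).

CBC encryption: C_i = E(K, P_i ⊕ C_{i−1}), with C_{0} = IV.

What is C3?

C3 = 199

C1: P1 ⊕ 218 = 199; E(K, 199) = 92.
C2: P2 ⊕ 92 = 30; E(K, 30) = 21.
C3: P3 ⊕ 21 = 80; E(K, 80) = 199.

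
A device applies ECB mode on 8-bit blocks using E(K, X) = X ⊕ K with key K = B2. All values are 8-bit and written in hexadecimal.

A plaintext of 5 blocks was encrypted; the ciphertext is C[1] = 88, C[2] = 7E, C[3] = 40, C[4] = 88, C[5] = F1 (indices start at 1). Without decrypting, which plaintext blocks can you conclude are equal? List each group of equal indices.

ECB encrypts each block independently with the same key, so equal ciphertext blocks imply equal plaintext blocks.
C[1] = C[4] = 88, so P[1] = P[4].

P[1] = P[4]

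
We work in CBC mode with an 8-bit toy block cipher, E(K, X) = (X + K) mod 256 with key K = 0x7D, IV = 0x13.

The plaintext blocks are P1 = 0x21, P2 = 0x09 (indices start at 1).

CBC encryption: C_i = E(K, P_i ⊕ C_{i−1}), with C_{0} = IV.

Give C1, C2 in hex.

C1 = 0xAF, C2 = 0x23

C1: P1 ⊕ 0x13 = 0x32; E(K, 0x32) = 0xAF.
C2: P2 ⊕ 0xAF = 0xA6; E(K, 0xA6) = 0x23.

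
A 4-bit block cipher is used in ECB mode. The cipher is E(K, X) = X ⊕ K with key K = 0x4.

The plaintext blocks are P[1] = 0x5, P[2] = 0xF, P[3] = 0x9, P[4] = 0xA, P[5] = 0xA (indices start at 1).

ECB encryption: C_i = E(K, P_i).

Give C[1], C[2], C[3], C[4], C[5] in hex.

C[1]: E(K, 0x5) = 0x1.
C[2]: E(K, 0xF) = 0xB.
C[3]: E(K, 0x9) = 0xD.
C[4]: E(K, 0xA) = 0xE.
C[5]: E(K, 0xA) = 0xE.

C[1] = 0x1, C[2] = 0xB, C[3] = 0xD, C[4] = 0xE, C[5] = 0xE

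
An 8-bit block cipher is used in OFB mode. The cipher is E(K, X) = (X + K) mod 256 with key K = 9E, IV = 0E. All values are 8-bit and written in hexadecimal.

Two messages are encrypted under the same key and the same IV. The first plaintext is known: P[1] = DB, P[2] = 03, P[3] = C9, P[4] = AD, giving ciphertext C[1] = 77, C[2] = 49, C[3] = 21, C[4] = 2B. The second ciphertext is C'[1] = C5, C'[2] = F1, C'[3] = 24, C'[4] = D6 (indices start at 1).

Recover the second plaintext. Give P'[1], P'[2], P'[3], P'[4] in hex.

P'[1] = 69, P'[2] = BB, P'[3] = CC, P'[4] = 50

In OFB with a reused IV, both messages share the same keystream S_i, so C_i ⊕ C'_i = P_i ⊕ P'_i and thus P'_i = P_i ⊕ C_i ⊕ C'_i.
P'[1]: DB ⊕ 77 ⊕ C5 = 69.
P'[2]: 03 ⊕ 49 ⊕ F1 = BB.
P'[3]: C9 ⊕ 21 ⊕ 24 = CC.
P'[4]: AD ⊕ 2B ⊕ D6 = 50.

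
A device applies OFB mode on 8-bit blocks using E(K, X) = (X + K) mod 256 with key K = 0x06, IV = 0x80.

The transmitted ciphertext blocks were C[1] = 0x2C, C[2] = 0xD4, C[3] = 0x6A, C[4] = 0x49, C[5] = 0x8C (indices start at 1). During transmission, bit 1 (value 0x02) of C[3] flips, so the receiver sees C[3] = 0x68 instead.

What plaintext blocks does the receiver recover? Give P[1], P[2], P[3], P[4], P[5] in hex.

OFB decryption: S_i = E(K, S_{i−1}) with S_{0} = IV; P_i = C_i ⊕ S_i.
Only C[3] changed, to 0x68. In OFB, a change in C_i flips the same bit in P_i only; the keystream is unaffected. Decrypting the received ciphertext:
P[1]: S = E(K, 0x80) = 0x86; 0x2C ⊕ 0x86 = 0xAA.
P[2]: S = E(K, 0x86) = 0x8C; 0xD4 ⊕ 0x8C = 0x58.
P[3]: S = E(K, 0x8C) = 0x92; 0x68 ⊕ 0x92 = 0xFA.
P[4]: S = E(K, 0x92) = 0x98; 0x49 ⊕ 0x98 = 0xD1.
P[5]: S = E(K, 0x98) = 0x9E; 0x8C ⊕ 0x9E = 0x12.
Blocks that differ from the original plaintext: P[3].

P[1] = 0xAA, P[2] = 0x58, P[3] = 0xFA, P[4] = 0xD1, P[5] = 0x12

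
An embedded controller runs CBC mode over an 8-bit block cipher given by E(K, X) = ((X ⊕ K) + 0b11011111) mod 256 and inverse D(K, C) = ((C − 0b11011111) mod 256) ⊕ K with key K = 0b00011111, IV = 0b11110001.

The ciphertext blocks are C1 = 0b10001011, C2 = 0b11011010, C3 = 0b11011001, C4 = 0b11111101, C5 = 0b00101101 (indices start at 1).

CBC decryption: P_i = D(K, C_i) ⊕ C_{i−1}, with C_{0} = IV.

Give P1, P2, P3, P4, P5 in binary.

P1: D(K, 0b10001011) = 0b10110011; 0b10110011 ⊕ 0b11110001 = 0b01000010.
P2: D(K, 0b11011010) = 0b11100100; 0b11100100 ⊕ 0b10001011 = 0b01101111.
P3: D(K, 0b11011001) = 0b11100101; 0b11100101 ⊕ 0b11011010 = 0b00111111.
P4: D(K, 0b11111101) = 0b00000001; 0b00000001 ⊕ 0b11011001 = 0b11011000.
P5: D(K, 0b00101101) = 0b01010001; 0b01010001 ⊕ 0b11111101 = 0b10101100.

P1 = 0b01000010, P2 = 0b01101111, P3 = 0b00111111, P4 = 0b11011000, P5 = 0b10101100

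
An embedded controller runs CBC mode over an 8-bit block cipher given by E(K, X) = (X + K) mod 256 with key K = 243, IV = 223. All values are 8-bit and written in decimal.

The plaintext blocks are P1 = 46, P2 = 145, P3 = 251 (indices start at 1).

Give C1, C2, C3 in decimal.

C1 = 228, C2 = 104, C3 = 134

CBC encryption: C_i = E(K, P_i ⊕ C_{i−1}), with C_{0} = IV.
C1: P1 ⊕ 223 = 241; E(K, 241) = 228.
C2: P2 ⊕ 228 = 117; E(K, 117) = 104.
C3: P3 ⊕ 104 = 147; E(K, 147) = 134.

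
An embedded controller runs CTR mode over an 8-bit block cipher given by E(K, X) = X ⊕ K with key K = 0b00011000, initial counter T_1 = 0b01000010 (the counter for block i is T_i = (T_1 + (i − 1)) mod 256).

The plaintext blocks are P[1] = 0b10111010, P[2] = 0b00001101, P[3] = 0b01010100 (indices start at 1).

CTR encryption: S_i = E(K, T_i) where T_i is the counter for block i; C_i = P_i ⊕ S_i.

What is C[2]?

C[1]: T = 0b01000010, S = E(K, T) = 0b01011010; 0b10111010 ⊕ 0b01011010 = 0b11100000.
C[2]: T = 0b01000011, S = E(K, T) = 0b01011011; 0b00001101 ⊕ 0b01011011 = 0b01010110.

C[2] = 0b01010110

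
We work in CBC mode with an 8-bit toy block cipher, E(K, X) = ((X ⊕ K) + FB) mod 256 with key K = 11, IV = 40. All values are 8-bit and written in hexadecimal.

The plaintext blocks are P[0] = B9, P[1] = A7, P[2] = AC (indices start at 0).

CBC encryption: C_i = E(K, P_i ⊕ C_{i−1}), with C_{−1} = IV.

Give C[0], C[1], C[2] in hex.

C[0] = E3, C[1] = 50, C[2] = E8

C[0]: P[0] ⊕ 40 = F9; E(K, F9) = E3.
C[1]: P[1] ⊕ E3 = 44; E(K, 44) = 50.
C[2]: P[2] ⊕ 50 = FC; E(K, FC) = E8.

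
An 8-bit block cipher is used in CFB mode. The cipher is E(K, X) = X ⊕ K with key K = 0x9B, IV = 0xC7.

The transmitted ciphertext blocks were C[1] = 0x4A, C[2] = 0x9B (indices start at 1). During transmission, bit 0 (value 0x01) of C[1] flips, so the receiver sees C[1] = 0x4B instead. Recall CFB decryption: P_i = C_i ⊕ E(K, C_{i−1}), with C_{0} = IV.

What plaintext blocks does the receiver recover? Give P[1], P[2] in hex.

Only C[1] changed, to 0x4B. In CFB, a change in C_i flips the same bit in P_i and garbles P_{i+1}. Decrypting the received ciphertext:
P[1]: E(K, 0xC7) = 0x5C; 0x4B ⊕ 0x5C = 0x17.
P[2]: E(K, 0x4B) = 0xD0; 0x9B ⊕ 0xD0 = 0x4B.
Blocks that differ from the original plaintext: P[1], P[2].

P[1] = 0x17, P[2] = 0x4B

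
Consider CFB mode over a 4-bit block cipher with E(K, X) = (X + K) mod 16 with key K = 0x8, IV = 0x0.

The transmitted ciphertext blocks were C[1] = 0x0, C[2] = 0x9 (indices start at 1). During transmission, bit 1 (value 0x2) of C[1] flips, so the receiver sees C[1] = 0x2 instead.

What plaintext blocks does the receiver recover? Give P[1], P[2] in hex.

P[1] = 0xA, P[2] = 0x3

CFB decryption: P_i = C_i ⊕ E(K, C_{i−1}), with C_{0} = IV.
Only C[1] changed, to 0x2. In CFB, a change in C_i flips the same bit in P_i and garbles P_{i+1}. Decrypting the received ciphertext:
P[1]: E(K, 0x0) = 0x8; 0x2 ⊕ 0x8 = 0xA.
P[2]: E(K, 0x2) = 0xA; 0x9 ⊕ 0xA = 0x3.
Blocks that differ from the original plaintext: P[1], P[2].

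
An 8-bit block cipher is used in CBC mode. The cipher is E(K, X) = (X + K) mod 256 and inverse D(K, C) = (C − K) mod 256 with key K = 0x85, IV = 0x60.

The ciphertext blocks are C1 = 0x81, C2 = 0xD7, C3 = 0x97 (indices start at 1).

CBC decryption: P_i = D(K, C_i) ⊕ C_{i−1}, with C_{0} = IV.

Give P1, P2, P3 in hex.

P1: D(K, 0x81) = 0xFC; 0xFC ⊕ 0x60 = 0x9C.
P2: D(K, 0xD7) = 0x52; 0x52 ⊕ 0x81 = 0xD3.
P3: D(K, 0x97) = 0x12; 0x12 ⊕ 0xD7 = 0xC5.

P1 = 0x9C, P2 = 0xD3, P3 = 0xC5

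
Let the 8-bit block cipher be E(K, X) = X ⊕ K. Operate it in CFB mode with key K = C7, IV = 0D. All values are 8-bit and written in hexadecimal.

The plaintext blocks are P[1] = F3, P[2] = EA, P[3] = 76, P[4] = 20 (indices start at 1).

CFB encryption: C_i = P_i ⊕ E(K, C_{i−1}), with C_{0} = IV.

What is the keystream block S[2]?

C[1]: E(K, 0D) = CA; F3 ⊕ CA = 39.
C[2]: E(K, 39) = FE; EA ⊕ FE = 14.
So S[2] = FE.

FE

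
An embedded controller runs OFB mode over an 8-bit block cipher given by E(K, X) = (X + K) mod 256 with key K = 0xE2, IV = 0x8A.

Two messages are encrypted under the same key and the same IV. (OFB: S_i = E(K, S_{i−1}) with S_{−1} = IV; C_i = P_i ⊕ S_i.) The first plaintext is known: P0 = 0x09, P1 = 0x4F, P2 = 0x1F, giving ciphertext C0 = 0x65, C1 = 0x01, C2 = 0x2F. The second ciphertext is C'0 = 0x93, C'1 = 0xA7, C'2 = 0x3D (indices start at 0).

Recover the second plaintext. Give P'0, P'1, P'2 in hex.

In OFB with a reused IV, both messages share the same keystream S_i, so C_i ⊕ C'_i = P_i ⊕ P'_i and thus P'_i = P_i ⊕ C_i ⊕ C'_i.
P'0: 0x09 ⊕ 0x65 ⊕ 0x93 = 0xFF.
P'1: 0x4F ⊕ 0x01 ⊕ 0xA7 = 0xE9.
P'2: 0x1F ⊕ 0x2F ⊕ 0x3D = 0x0D.

P'0 = 0xFF, P'1 = 0xE9, P'2 = 0x0D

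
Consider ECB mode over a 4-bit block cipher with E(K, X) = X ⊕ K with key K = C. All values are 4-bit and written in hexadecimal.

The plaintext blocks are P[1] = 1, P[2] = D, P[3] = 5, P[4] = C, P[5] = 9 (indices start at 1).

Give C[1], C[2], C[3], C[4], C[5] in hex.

C[1] = D, C[2] = 1, C[3] = 9, C[4] = 0, C[5] = 5

ECB encryption: C_i = E(K, P_i).
C[1]: E(K, 1) = D.
C[2]: E(K, D) = 1.
C[3]: E(K, 5) = 9.
C[4]: E(K, C) = 0.
C[5]: E(K, 9) = 5.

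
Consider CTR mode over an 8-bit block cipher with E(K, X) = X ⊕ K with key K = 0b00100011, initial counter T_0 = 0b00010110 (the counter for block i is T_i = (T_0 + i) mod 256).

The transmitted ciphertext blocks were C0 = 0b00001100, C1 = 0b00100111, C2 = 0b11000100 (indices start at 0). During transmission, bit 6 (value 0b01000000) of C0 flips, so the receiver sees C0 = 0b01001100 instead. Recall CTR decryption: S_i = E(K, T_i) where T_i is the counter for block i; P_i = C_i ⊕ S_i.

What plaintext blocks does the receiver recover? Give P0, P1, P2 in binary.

Only C0 changed, to 0b01001100. In CTR, a change in C_i flips the same bit in P_i only; the keystream is unaffected. Decrypting the received ciphertext:
P0: T = 0b00010110, S = E(K, T) = 0b00110101; 0b01001100 ⊕ 0b00110101 = 0b01111001.
P1: T = 0b00010111, S = E(K, T) = 0b00110100; 0b00100111 ⊕ 0b00110100 = 0b00010011.
P2: T = 0b00011000, S = E(K, T) = 0b00111011; 0b11000100 ⊕ 0b00111011 = 0b11111111.
Blocks that differ from the original plaintext: P0.

P0 = 0b01111001, P1 = 0b00010011, P2 = 0b11111111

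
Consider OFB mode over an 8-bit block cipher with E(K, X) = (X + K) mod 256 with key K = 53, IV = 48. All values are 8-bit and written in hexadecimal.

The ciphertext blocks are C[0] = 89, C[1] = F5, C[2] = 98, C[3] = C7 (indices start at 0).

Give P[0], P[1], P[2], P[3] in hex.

OFB decryption: S_i = E(K, S_{i−1}) with S_{−1} = IV; P_i = C_i ⊕ S_i.
P[0]: S = E(K, 48) = 9B; 89 ⊕ 9B = 12.
P[1]: S = E(K, 9B) = EE; F5 ⊕ EE = 1B.
P[2]: S = E(K, EE) = 41; 98 ⊕ 41 = D9.
P[3]: S = E(K, 41) = 94; C7 ⊕ 94 = 53.

P[0] = 12, P[1] = 1B, P[2] = D9, P[3] = 53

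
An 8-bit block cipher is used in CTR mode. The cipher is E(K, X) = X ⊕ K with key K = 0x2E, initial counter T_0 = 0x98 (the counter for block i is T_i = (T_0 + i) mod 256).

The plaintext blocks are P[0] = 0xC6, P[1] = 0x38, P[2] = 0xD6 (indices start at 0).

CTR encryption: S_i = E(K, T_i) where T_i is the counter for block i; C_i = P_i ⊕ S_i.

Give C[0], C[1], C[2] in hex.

C[0] = 0x70, C[1] = 0x8F, C[2] = 0x62

C[0]: T = 0x98, S = E(K, T) = 0xB6; 0xC6 ⊕ 0xB6 = 0x70.
C[1]: T = 0x99, S = E(K, T) = 0xB7; 0x38 ⊕ 0xB7 = 0x8F.
C[2]: T = 0x9A, S = E(K, T) = 0xB4; 0xD6 ⊕ 0xB4 = 0x62.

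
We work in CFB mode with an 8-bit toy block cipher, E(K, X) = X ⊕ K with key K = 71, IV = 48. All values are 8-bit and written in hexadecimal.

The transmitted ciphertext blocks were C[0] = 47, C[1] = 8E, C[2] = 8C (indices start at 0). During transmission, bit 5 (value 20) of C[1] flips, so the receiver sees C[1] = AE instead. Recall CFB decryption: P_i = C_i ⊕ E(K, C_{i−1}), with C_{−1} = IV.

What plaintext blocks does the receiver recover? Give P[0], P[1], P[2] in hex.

Only C[1] changed, to AE. In CFB, a change in C_i flips the same bit in P_i and garbles P_{i+1}. Decrypting the received ciphertext:
P[0]: E(K, 48) = 39; 47 ⊕ 39 = 7E.
P[1]: E(K, 47) = 36; AE ⊕ 36 = 98.
P[2]: E(K, AE) = DF; 8C ⊕ DF = 53.
Blocks that differ from the original plaintext: P[1], P[2].

P[0] = 7E, P[1] = 98, P[2] = 53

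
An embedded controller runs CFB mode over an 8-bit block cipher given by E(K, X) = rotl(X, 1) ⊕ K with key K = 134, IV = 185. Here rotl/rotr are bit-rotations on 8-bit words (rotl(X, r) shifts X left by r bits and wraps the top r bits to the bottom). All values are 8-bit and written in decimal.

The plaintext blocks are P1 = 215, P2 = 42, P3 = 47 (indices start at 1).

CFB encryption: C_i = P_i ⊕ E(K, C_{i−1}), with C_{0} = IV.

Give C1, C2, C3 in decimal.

C1 = 34, C2 = 232, C3 = 120

C1: E(K, 185) = 245; 215 ⊕ 245 = 34.
C2: E(K, 34) = 194; 42 ⊕ 194 = 232.
C3: E(K, 232) = 87; 47 ⊕ 87 = 120.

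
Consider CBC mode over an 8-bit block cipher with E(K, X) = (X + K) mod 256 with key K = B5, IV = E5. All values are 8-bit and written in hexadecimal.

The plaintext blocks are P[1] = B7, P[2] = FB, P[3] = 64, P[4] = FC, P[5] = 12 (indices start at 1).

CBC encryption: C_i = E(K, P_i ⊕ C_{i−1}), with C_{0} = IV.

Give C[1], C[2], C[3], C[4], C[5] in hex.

C[1] = 07, C[2] = B1, C[3] = 8A, C[4] = 2B, C[5] = EE

C[1]: P[1] ⊕ E5 = 52; E(K, 52) = 07.
C[2]: P[2] ⊕ 07 = FC; E(K, FC) = B1.
C[3]: P[3] ⊕ B1 = D5; E(K, D5) = 8A.
C[4]: P[4] ⊕ 8A = 76; E(K, 76) = 2B.
C[5]: P[5] ⊕ 2B = 39; E(K, 39) = EE.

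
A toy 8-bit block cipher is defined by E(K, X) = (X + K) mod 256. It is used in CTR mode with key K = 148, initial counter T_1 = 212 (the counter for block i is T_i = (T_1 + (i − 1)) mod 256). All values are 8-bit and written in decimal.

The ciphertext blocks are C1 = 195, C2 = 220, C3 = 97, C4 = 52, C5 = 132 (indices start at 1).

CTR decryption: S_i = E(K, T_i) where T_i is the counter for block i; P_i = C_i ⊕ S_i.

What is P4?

P4: T = 215, S = E(K, T) = 107; 52 ⊕ 107 = 95.

P4 = 95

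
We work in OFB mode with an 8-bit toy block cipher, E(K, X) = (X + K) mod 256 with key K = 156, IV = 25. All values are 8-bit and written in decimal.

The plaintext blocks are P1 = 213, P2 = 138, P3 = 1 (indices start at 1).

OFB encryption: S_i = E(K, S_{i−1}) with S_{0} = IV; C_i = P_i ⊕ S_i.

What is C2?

C1: S = E(K, 25) = 181; 213 ⊕ 181 = 96.
C2: S = E(K, 181) = 81; 138 ⊕ 81 = 219.

C2 = 219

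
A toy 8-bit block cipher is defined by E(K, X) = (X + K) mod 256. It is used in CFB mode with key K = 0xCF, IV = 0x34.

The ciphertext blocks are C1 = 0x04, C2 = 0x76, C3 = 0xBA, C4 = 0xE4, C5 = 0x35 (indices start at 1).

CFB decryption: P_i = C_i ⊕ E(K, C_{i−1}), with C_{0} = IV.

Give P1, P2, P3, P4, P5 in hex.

P1: E(K, 0x34) = 0x03; 0x04 ⊕ 0x03 = 0x07.
P2: E(K, 0x04) = 0xD3; 0x76 ⊕ 0xD3 = 0xA5.
P3: E(K, 0x76) = 0x45; 0xBA ⊕ 0x45 = 0xFF.
P4: E(K, 0xBA) = 0x89; 0xE4 ⊕ 0x89 = 0x6D.
P5: E(K, 0xE4) = 0xB3; 0x35 ⊕ 0xB3 = 0x86.

P1 = 0x07, P2 = 0xA5, P3 = 0xFF, P4 = 0x6D, P5 = 0x86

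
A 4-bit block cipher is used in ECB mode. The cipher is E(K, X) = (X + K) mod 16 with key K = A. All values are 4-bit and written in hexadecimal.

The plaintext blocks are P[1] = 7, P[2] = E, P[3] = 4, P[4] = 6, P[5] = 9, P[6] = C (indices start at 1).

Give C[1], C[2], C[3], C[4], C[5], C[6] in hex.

C[1] = 1, C[2] = 8, C[3] = E, C[4] = 0, C[5] = 3, C[6] = 6

ECB encryption: C_i = E(K, P_i).
C[1]: E(K, 7) = 1.
C[2]: E(K, E) = 8.
C[3]: E(K, 4) = E.
C[4]: E(K, 6) = 0.
C[5]: E(K, 9) = 3.
C[6]: E(K, C) = 6.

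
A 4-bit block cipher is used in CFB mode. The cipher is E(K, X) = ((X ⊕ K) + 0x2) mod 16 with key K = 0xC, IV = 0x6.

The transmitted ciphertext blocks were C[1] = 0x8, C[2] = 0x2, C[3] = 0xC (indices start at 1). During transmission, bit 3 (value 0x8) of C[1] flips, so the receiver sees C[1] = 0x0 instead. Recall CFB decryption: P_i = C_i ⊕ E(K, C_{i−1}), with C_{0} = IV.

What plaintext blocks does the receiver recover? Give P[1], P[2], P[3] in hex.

Only C[1] changed, to 0x0. In CFB, a change in C_i flips the same bit in P_i and garbles P_{i+1}. Decrypting the received ciphertext:
P[1]: E(K, 0x6) = 0xC; 0x0 ⊕ 0xC = 0xC.
P[2]: E(K, 0x0) = 0xE; 0x2 ⊕ 0xE = 0xC.
P[3]: E(K, 0x2) = 0x0; 0xC ⊕ 0x0 = 0xC.
Blocks that differ from the original plaintext: P[1], P[2].

P[1] = 0xC, P[2] = 0xC, P[3] = 0xC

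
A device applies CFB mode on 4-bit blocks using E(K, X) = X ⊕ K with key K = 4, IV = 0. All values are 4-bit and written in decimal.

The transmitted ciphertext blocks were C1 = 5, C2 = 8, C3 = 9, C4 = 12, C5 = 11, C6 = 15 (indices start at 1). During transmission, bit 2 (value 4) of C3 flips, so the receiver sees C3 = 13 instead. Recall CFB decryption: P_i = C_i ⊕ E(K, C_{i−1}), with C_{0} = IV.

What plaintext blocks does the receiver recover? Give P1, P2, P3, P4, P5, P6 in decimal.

P1 = 1, P2 = 9, P3 = 1, P4 = 5, P5 = 3, P6 = 0

Only C3 changed, to 13. In CFB, a change in C_i flips the same bit in P_i and garbles P_{i+1}. Decrypting the received ciphertext:
P1: E(K, 0) = 4; 5 ⊕ 4 = 1.
P2: E(K, 5) = 1; 8 ⊕ 1 = 9.
P3: E(K, 8) = 12; 13 ⊕ 12 = 1.
P4: E(K, 13) = 9; 12 ⊕ 9 = 5.
P5: E(K, 12) = 8; 11 ⊕ 8 = 3.
P6: E(K, 11) = 15; 15 ⊕ 15 = 0.
Blocks that differ from the original plaintext: P3, P4.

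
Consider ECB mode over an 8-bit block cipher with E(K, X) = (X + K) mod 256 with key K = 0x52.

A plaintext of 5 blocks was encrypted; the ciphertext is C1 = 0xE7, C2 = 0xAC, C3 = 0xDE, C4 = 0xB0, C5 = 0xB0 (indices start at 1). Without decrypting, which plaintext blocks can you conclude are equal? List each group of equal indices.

P4 = P5

ECB encrypts each block independently with the same key, so equal ciphertext blocks imply equal plaintext blocks.
C4 = C5 = 0xB0, so P4 = P5.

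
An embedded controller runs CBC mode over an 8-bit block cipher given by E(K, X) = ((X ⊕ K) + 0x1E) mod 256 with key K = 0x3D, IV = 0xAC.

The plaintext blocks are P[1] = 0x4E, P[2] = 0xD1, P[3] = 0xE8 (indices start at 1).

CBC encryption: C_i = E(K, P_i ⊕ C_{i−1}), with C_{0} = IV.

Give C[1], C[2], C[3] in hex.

C[1] = 0xFD, C[2] = 0x2F, C[3] = 0x18

C[1]: P[1] ⊕ 0xAC = 0xE2; E(K, 0xE2) = 0xFD.
C[2]: P[2] ⊕ 0xFD = 0x2C; E(K, 0x2C) = 0x2F.
C[3]: P[3] ⊕ 0x2F = 0xC7; E(K, 0xC7) = 0x18.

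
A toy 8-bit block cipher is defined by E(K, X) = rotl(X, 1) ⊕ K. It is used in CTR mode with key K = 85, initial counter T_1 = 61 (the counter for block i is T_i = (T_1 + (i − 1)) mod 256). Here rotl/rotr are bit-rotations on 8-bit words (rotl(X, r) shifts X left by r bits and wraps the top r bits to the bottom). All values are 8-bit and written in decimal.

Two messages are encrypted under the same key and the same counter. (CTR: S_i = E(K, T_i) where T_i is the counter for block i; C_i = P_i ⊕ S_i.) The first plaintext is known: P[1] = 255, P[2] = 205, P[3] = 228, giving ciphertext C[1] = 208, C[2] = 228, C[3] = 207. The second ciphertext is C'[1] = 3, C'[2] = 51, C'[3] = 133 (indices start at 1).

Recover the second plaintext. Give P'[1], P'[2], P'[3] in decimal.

P'[1] = 44, P'[2] = 26, P'[3] = 174

In CTR with a reused counter, both messages share the same keystream S_i, so C_i ⊕ C'_i = P_i ⊕ P'_i and thus P'_i = P_i ⊕ C_i ⊕ C'_i.
P'[1]: 255 ⊕ 208 ⊕ 3 = 44.
P'[2]: 205 ⊕ 228 ⊕ 51 = 26.
P'[3]: 228 ⊕ 207 ⊕ 133 = 174.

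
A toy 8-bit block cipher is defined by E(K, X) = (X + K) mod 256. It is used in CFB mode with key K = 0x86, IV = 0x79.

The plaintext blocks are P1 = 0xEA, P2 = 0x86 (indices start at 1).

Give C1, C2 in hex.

CFB encryption: C_i = P_i ⊕ E(K, C_{i−1}), with C_{0} = IV.
C1: E(K, 0x79) = 0xFF; 0xEA ⊕ 0xFF = 0x15.
C2: E(K, 0x15) = 0x9B; 0x86 ⊕ 0x9B = 0x1D.

C1 = 0x15, C2 = 0x1D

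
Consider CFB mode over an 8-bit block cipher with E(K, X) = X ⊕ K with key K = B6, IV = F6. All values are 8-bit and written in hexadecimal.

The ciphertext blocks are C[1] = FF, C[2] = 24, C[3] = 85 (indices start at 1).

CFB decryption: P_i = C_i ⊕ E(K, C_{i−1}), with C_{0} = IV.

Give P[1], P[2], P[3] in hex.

P[1] = BF, P[2] = 6D, P[3] = 17

P[1]: E(K, F6) = 40; FF ⊕ 40 = BF.
P[2]: E(K, FF) = 49; 24 ⊕ 49 = 6D.
P[3]: E(K, 24) = 92; 85 ⊕ 92 = 17.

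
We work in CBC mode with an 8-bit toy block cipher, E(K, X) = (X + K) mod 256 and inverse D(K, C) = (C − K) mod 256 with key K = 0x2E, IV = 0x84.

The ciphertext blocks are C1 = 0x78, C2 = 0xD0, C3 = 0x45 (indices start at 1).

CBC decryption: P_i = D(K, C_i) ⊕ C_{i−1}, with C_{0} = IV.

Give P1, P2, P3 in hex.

P1 = 0xCE, P2 = 0xDA, P3 = 0xC7

P1: D(K, 0x78) = 0x4A; 0x4A ⊕ 0x84 = 0xCE.
P2: D(K, 0xD0) = 0xA2; 0xA2 ⊕ 0x78 = 0xDA.
P3: D(K, 0x45) = 0x17; 0x17 ⊕ 0xD0 = 0xC7.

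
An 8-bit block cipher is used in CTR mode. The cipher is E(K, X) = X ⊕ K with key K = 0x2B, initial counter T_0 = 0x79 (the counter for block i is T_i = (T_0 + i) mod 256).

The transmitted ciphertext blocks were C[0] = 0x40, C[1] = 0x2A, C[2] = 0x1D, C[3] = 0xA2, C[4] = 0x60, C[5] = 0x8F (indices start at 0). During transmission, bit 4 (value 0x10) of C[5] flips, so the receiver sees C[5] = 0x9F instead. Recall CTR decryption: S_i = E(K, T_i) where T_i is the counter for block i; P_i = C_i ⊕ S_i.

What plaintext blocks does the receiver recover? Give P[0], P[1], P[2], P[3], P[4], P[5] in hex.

Only C[5] changed, to 0x9F. In CTR, a change in C_i flips the same bit in P_i only; the keystream is unaffected. Decrypting the received ciphertext:
P[0]: T = 0x79, S = E(K, T) = 0x52; 0x40 ⊕ 0x52 = 0x12.
P[1]: T = 0x7A, S = E(K, T) = 0x51; 0x2A ⊕ 0x51 = 0x7B.
P[2]: T = 0x7B, S = E(K, T) = 0x50; 0x1D ⊕ 0x50 = 0x4D.
P[3]: T = 0x7C, S = E(K, T) = 0x57; 0xA2 ⊕ 0x57 = 0xF5.
P[4]: T = 0x7D, S = E(K, T) = 0x56; 0x60 ⊕ 0x56 = 0x36.
P[5]: T = 0x7E, S = E(K, T) = 0x55; 0x9F ⊕ 0x55 = 0xCA.
Blocks that differ from the original plaintext: P[5].

P[0] = 0x12, P[1] = 0x7B, P[2] = 0x4D, P[3] = 0xF5, P[4] = 0x36, P[5] = 0xCA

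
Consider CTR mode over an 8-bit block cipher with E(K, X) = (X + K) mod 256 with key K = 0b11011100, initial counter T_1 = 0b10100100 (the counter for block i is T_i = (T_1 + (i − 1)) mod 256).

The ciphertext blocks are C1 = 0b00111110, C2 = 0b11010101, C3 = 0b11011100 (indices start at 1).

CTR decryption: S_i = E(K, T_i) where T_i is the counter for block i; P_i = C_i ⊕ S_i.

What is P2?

P2 = 0b01010100

P2: T = 0b10100101, S = E(K, T) = 0b10000001; 0b11010101 ⊕ 0b10000001 = 0b01010100.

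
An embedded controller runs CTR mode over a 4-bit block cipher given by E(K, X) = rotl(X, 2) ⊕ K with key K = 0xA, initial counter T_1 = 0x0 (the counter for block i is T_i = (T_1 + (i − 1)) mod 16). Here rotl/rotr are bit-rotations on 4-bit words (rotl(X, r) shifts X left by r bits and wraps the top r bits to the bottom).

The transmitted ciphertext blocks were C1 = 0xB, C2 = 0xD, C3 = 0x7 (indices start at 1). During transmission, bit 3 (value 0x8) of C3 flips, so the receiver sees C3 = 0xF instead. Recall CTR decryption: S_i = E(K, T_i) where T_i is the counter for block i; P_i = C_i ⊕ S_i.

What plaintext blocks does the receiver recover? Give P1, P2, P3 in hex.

P1 = 0x1, P2 = 0x3, P3 = 0xD

Only C3 changed, to 0xF. In CTR, a change in C_i flips the same bit in P_i only; the keystream is unaffected. Decrypting the received ciphertext:
P1: T = 0x0, S = E(K, T) = 0xA; 0xB ⊕ 0xA = 0x1.
P2: T = 0x1, S = E(K, T) = 0xE; 0xD ⊕ 0xE = 0x3.
P3: T = 0x2, S = E(K, T) = 0x2; 0xF ⊕ 0x2 = 0xD.
Blocks that differ from the original plaintext: P3.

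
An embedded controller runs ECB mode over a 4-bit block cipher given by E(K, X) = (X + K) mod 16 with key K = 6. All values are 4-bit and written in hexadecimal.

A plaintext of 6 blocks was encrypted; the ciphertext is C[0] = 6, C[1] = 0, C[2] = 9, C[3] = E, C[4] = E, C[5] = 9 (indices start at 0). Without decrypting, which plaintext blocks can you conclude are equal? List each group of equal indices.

P[2] = P[5]; P[3] = P[4]

ECB encrypts each block independently with the same key, so equal ciphertext blocks imply equal plaintext blocks.
C[2] = C[5] = 9, so P[2] = P[5].
C[3] = C[4] = E, so P[3] = P[4].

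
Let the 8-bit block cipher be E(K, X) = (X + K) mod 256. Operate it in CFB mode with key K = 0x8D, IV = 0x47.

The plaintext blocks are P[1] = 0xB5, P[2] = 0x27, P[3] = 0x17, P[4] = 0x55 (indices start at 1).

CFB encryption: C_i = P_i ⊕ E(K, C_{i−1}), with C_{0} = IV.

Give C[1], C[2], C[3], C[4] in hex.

C[1] = 0x61, C[2] = 0xC9, C[3] = 0x41, C[4] = 0x9B

C[1]: E(K, 0x47) = 0xD4; 0xB5 ⊕ 0xD4 = 0x61.
C[2]: E(K, 0x61) = 0xEE; 0x27 ⊕ 0xEE = 0xC9.
C[3]: E(K, 0xC9) = 0x56; 0x17 ⊕ 0x56 = 0x41.
C[4]: E(K, 0x41) = 0xCE; 0x55 ⊕ 0xCE = 0x9B.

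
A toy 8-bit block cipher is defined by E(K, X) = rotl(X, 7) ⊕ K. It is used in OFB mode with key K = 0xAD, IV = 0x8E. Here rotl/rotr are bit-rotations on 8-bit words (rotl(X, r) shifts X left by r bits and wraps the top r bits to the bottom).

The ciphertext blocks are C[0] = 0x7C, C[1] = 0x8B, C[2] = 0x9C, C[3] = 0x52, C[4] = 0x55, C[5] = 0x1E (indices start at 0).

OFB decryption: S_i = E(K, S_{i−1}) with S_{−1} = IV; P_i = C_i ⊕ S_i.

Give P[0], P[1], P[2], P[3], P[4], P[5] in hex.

P[0]: S = E(K, 0x8E) = 0xEA; 0x7C ⊕ 0xEA = 0x96.
P[1]: S = E(K, 0xEA) = 0xD8; 0x8B ⊕ 0xD8 = 0x53.
P[2]: S = E(K, 0xD8) = 0xC1; 0x9C ⊕ 0xC1 = 0x5D.
P[3]: S = E(K, 0xC1) = 0x4D; 0x52 ⊕ 0x4D = 0x1F.
P[4]: S = E(K, 0x4D) = 0x0B; 0x55 ⊕ 0x0B = 0x5E.
P[5]: S = E(K, 0x0B) = 0x28; 0x1E ⊕ 0x28 = 0x36.

P[0] = 0x96, P[1] = 0x53, P[2] = 0x5D, P[3] = 0x1F, P[4] = 0x5E, P[5] = 0x36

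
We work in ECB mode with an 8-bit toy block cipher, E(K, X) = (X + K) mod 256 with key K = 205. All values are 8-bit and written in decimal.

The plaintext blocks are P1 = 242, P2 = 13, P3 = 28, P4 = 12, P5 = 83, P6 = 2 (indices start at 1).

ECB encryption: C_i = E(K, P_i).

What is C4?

C4: E(K, 12) = 217.

C4 = 217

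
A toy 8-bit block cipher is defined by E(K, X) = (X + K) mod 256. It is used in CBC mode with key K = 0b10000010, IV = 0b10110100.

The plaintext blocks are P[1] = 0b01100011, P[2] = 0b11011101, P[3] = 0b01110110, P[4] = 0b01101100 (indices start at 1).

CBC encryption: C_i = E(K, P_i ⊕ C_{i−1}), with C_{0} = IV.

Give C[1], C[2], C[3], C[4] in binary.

C[1] = 0b01011001, C[2] = 0b00000110, C[3] = 0b11110010, C[4] = 0b00100000

C[1]: P[1] ⊕ 0b10110100 = 0b11010111; E(K, 0b11010111) = 0b01011001.
C[2]: P[2] ⊕ 0b01011001 = 0b10000100; E(K, 0b10000100) = 0b00000110.
C[3]: P[3] ⊕ 0b00000110 = 0b01110000; E(K, 0b01110000) = 0b11110010.
C[4]: P[4] ⊕ 0b11110010 = 0b10011110; E(K, 0b10011110) = 0b00100000.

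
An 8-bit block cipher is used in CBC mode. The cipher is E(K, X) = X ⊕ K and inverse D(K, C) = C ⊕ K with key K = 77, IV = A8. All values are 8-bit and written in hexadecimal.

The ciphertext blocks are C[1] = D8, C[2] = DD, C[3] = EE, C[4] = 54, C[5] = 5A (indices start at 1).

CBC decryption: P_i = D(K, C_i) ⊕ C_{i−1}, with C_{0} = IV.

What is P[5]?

P[5]: D(K, 5A) = 2D; 2D ⊕ 54 = 79.

P[5] = 79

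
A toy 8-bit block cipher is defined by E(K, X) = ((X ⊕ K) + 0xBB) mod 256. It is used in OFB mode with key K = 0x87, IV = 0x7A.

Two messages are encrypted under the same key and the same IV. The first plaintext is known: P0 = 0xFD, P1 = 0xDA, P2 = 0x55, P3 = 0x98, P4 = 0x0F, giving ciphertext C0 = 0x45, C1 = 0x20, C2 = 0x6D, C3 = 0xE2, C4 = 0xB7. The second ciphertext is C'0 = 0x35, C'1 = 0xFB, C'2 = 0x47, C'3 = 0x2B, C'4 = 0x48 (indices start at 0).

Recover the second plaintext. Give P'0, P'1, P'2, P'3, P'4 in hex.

P'0 = 0x8D, P'1 = 0x01, P'2 = 0x7F, P'3 = 0x51, P'4 = 0xF0

In OFB with a reused IV, both messages share the same keystream S_i, so C_i ⊕ C'_i = P_i ⊕ P'_i and thus P'_i = P_i ⊕ C_i ⊕ C'_i.
P'0: 0xFD ⊕ 0x45 ⊕ 0x35 = 0x8D.
P'1: 0xDA ⊕ 0x20 ⊕ 0xFB = 0x01.
P'2: 0x55 ⊕ 0x6D ⊕ 0x47 = 0x7F.
P'3: 0x98 ⊕ 0xE2 ⊕ 0x2B = 0x51.
P'4: 0x0F ⊕ 0xB7 ⊕ 0x48 = 0xF0.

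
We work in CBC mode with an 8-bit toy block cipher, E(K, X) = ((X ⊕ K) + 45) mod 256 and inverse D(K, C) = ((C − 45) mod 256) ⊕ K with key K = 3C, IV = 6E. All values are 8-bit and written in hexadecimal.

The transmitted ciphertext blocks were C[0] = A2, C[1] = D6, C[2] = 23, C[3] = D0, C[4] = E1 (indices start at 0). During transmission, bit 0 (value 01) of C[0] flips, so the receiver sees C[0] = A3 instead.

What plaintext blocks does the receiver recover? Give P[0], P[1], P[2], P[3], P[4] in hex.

P[0] = 0C, P[1] = 0E, P[2] = 34, P[3] = 94, P[4] = 70

CBC decryption: P_i = D(K, C_i) ⊕ C_{i−1}, with C_{−1} = IV.
Only C[0] changed, to A3. In CBC, a change in C_i garbles P_i and flips the same bit in P_{i+1}. Decrypting the received ciphertext:
P[0]: D(K, A3) = 62; 62 ⊕ 6E = 0C.
P[1]: D(K, D6) = AD; AD ⊕ A3 = 0E.
P[2]: D(K, 23) = E2; E2 ⊕ D6 = 34.
P[3]: D(K, D0) = B7; B7 ⊕ 23 = 94.
P[4]: D(K, E1) = A0; A0 ⊕ D0 = 70.
Blocks that differ from the original plaintext: P[0], P[1].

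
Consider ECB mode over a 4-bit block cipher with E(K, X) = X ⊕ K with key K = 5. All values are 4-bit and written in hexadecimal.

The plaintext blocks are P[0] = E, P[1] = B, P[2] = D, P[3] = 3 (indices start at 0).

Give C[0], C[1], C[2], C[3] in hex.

ECB encryption: C_i = E(K, P_i).
C[0]: E(K, E) = B.
C[1]: E(K, B) = E.
C[2]: E(K, D) = 8.
C[3]: E(K, 3) = 6.

C[0] = B, C[1] = E, C[2] = 8, C[3] = 6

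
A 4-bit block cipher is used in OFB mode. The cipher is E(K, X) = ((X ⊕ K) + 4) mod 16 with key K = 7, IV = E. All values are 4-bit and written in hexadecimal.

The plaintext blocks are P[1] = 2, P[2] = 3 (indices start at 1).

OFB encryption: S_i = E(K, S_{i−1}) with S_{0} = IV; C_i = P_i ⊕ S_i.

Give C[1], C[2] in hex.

C[1] = F, C[2] = D

C[1]: S = E(K, E) = D; 2 ⊕ D = F.
C[2]: S = E(K, D) = E; 3 ⊕ E = D.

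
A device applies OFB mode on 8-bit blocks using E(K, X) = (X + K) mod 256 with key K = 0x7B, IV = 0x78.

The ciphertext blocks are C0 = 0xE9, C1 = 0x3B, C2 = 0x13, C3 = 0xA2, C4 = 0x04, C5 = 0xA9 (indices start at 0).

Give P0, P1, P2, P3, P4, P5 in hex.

P0 = 0x1A, P1 = 0x55, P2 = 0xFA, P3 = 0xC6, P4 = 0xDB, P5 = 0xF3

OFB decryption: S_i = E(K, S_{i−1}) with S_{−1} = IV; P_i = C_i ⊕ S_i.
P0: S = E(K, 0x78) = 0xF3; 0xE9 ⊕ 0xF3 = 0x1A.
P1: S = E(K, 0xF3) = 0x6E; 0x3B ⊕ 0x6E = 0x55.
P2: S = E(K, 0x6E) = 0xE9; 0x13 ⊕ 0xE9 = 0xFA.
P3: S = E(K, 0xE9) = 0x64; 0xA2 ⊕ 0x64 = 0xC6.
P4: S = E(K, 0x64) = 0xDF; 0x04 ⊕ 0xDF = 0xDB.
P5: S = E(K, 0xDF) = 0x5A; 0xA9 ⊕ 0x5A = 0xF3.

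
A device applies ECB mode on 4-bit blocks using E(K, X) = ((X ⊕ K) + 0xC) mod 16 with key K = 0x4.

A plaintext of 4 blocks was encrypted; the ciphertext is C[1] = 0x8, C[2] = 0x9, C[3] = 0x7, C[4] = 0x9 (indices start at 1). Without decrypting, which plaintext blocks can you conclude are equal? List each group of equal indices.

P[2] = P[4]

ECB encrypts each block independently with the same key, so equal ciphertext blocks imply equal plaintext blocks.
C[2] = C[4] = 0x9, so P[2] = P[4].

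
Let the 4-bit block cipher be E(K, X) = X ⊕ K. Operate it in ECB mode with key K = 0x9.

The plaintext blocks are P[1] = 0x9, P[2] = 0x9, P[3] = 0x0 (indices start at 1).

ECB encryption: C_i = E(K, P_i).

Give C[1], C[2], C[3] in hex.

C[1] = 0x0, C[2] = 0x0, C[3] = 0x9

C[1]: E(K, 0x9) = 0x0.
C[2]: E(K, 0x9) = 0x0.
C[3]: E(K, 0x0) = 0x9.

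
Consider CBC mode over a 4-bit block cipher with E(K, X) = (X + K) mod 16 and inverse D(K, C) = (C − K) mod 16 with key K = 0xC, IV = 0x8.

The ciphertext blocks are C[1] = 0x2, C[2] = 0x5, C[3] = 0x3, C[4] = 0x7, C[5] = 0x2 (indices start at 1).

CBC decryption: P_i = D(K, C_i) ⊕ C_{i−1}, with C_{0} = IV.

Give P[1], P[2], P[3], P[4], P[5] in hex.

P[1] = 0xE, P[2] = 0xB, P[3] = 0x2, P[4] = 0x8, P[5] = 0x1

P[1]: D(K, 0x2) = 0x6; 0x6 ⊕ 0x8 = 0xE.
P[2]: D(K, 0x5) = 0x9; 0x9 ⊕ 0x2 = 0xB.
P[3]: D(K, 0x3) = 0x7; 0x7 ⊕ 0x5 = 0x2.
P[4]: D(K, 0x7) = 0xB; 0xB ⊕ 0x3 = 0x8.
P[5]: D(K, 0x2) = 0x6; 0x6 ⊕ 0x7 = 0x1.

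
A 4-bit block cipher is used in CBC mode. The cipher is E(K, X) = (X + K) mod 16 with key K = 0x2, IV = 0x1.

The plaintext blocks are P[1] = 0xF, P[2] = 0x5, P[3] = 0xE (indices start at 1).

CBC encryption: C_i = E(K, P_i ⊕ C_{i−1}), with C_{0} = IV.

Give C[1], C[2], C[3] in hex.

C[1]: P[1] ⊕ 0x1 = 0xE; E(K, 0xE) = 0x0.
C[2]: P[2] ⊕ 0x0 = 0x5; E(K, 0x5) = 0x7.
C[3]: P[3] ⊕ 0x7 = 0x9; E(K, 0x9) = 0xB.

C[1] = 0x0, C[2] = 0x7, C[3] = 0xB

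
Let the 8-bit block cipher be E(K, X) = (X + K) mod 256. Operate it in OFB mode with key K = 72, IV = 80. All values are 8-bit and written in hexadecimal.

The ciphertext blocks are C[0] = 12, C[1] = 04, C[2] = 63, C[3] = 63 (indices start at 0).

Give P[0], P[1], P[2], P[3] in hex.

P[0] = E0, P[1] = 60, P[2] = B5, P[3] = 2B

OFB decryption: S_i = E(K, S_{i−1}) with S_{−1} = IV; P_i = C_i ⊕ S_i.
P[0]: S = E(K, 80) = F2; 12 ⊕ F2 = E0.
P[1]: S = E(K, F2) = 64; 04 ⊕ 64 = 60.
P[2]: S = E(K, 64) = D6; 63 ⊕ D6 = B5.
P[3]: S = E(K, D6) = 48; 63 ⊕ 48 = 2B.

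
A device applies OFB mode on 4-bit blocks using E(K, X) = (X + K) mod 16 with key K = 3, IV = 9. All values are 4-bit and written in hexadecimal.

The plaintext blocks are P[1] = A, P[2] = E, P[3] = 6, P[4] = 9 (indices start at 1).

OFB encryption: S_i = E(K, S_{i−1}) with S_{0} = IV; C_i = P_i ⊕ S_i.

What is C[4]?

C[4] = C

C[1]: S = E(K, 9) = C; A ⊕ C = 6.
C[2]: S = E(K, C) = F; E ⊕ F = 1.
C[3]: S = E(K, F) = 2; 6 ⊕ 2 = 4.
C[4]: S = E(K, 2) = 5; 9 ⊕ 5 = C.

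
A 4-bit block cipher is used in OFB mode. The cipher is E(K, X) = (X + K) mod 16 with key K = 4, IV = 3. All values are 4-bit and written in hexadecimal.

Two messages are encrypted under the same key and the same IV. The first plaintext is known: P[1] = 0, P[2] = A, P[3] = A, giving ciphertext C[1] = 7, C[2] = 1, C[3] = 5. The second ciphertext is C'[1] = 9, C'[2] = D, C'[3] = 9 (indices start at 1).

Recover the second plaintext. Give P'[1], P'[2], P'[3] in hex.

P'[1] = E, P'[2] = 6, P'[3] = 6

In OFB with a reused IV, both messages share the same keystream S_i, so C_i ⊕ C'_i = P_i ⊕ P'_i and thus P'_i = P_i ⊕ C_i ⊕ C'_i.
P'[1]: 0 ⊕ 7 ⊕ 9 = E.
P'[2]: A ⊕ 1 ⊕ D = 6.
P'[3]: A ⊕ 5 ⊕ 9 = 6.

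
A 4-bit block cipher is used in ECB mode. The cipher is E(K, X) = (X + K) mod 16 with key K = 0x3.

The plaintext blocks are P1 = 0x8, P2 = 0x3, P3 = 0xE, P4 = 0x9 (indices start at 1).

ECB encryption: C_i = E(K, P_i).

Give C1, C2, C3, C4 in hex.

C1: E(K, 0x8) = 0xB.
C2: E(K, 0x3) = 0x6.
C3: E(K, 0xE) = 0x1.
C4: E(K, 0x9) = 0xC.

C1 = 0xB, C2 = 0x6, C3 = 0x1, C4 = 0xC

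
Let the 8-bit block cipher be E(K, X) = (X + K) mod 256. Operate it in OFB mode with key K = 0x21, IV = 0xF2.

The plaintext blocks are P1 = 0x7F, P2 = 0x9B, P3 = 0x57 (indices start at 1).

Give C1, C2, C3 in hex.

C1 = 0x6C, C2 = 0xAF, C3 = 0x02

OFB encryption: S_i = E(K, S_{i−1}) with S_{0} = IV; C_i = P_i ⊕ S_i.
C1: S = E(K, 0xF2) = 0x13; 0x7F ⊕ 0x13 = 0x6C.
C2: S = E(K, 0x13) = 0x34; 0x9B ⊕ 0x34 = 0xAF.
C3: S = E(K, 0x34) = 0x55; 0x57 ⊕ 0x55 = 0x02.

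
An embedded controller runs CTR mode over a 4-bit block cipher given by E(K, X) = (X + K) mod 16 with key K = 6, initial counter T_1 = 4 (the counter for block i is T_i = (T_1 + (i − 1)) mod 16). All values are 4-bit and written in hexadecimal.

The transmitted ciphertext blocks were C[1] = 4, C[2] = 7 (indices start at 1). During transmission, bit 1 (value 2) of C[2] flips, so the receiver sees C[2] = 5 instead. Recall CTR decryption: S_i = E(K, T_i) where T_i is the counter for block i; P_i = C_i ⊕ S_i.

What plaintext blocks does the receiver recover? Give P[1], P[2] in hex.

Only C[2] changed, to 5. In CTR, a change in C_i flips the same bit in P_i only; the keystream is unaffected. Decrypting the received ciphertext:
P[1]: T = 4, S = E(K, T) = A; 4 ⊕ A = E.
P[2]: T = 5, S = E(K, T) = B; 5 ⊕ B = E.
Blocks that differ from the original plaintext: P[2].

P[1] = E, P[2] = E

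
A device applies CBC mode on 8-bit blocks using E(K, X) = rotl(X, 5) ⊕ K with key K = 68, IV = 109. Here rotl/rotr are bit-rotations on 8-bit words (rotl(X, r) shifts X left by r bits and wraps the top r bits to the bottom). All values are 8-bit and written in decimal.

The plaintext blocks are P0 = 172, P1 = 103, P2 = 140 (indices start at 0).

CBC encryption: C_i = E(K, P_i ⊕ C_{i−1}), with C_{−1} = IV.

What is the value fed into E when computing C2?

C0: P0 ⊕ 109 = 193; E(K, 193) = 124.
C1: P1 ⊕ 124 = 27; E(K, 27) = 39.
C2: P2 ⊕ 39 = 171; E(K, 171) = 49.
So the input to E for block 2 is 171.

171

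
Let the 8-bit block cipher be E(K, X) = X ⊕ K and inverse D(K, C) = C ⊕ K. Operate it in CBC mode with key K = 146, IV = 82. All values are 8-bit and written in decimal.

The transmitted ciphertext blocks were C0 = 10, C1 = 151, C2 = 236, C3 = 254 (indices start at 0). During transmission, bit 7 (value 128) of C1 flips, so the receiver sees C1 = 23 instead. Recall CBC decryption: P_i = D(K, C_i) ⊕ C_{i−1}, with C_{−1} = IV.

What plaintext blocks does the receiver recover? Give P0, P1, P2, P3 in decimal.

Only C1 changed, to 23. In CBC, a change in C_i garbles P_i and flips the same bit in P_{i+1}. Decrypting the received ciphertext:
P0: D(K, 10) = 152; 152 ⊕ 82 = 202.
P1: D(K, 23) = 133; 133 ⊕ 10 = 143.
P2: D(K, 236) = 126; 126 ⊕ 23 = 105.
P3: D(K, 254) = 108; 108 ⊕ 236 = 128.
Blocks that differ from the original plaintext: P1, P2.

P0 = 202, P1 = 143, P2 = 105, P3 = 128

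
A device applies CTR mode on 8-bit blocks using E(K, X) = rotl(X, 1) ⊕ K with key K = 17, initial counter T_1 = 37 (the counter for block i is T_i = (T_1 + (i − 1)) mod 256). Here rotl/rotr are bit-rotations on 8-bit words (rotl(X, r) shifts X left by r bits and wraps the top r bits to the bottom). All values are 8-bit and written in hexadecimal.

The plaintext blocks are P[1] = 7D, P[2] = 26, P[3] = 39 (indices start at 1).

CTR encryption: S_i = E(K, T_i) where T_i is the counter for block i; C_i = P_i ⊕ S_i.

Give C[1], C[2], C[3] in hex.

C[1]: T = 37, S = E(K, T) = 79; 7D ⊕ 79 = 04.
C[2]: T = 38, S = E(K, T) = 67; 26 ⊕ 67 = 41.
C[3]: T = 39, S = E(K, T) = 65; 39 ⊕ 65 = 5C.

C[1] = 04, C[2] = 41, C[3] = 5C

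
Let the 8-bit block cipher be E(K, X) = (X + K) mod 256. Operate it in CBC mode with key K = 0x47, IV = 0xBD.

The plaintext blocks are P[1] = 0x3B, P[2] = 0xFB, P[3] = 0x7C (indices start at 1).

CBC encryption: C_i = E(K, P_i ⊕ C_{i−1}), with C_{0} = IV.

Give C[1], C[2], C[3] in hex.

C[1] = 0xCD, C[2] = 0x7D, C[3] = 0x48

C[1]: P[1] ⊕ 0xBD = 0x86; E(K, 0x86) = 0xCD.
C[2]: P[2] ⊕ 0xCD = 0x36; E(K, 0x36) = 0x7D.
C[3]: P[3] ⊕ 0x7D = 0x01; E(K, 0x01) = 0x48.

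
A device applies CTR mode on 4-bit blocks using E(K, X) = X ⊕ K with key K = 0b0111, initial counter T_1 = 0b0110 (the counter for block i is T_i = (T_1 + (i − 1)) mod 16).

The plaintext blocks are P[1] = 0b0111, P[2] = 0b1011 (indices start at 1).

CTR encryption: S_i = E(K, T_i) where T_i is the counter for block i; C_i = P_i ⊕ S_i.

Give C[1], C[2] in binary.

C[1] = 0b0110, C[2] = 0b1011

C[1]: T = 0b0110, S = E(K, T) = 0b0001; 0b0111 ⊕ 0b0001 = 0b0110.
C[2]: T = 0b0111, S = E(K, T) = 0b0000; 0b1011 ⊕ 0b0000 = 0b1011.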